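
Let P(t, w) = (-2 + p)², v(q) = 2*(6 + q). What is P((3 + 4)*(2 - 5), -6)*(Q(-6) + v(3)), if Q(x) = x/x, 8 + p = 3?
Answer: 931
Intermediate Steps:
p = -5 (p = -8 + 3 = -5)
v(q) = 12 + 2*q
P(t, w) = 49 (P(t, w) = (-2 - 5)² = (-7)² = 49)
Q(x) = 1
P((3 + 4)*(2 - 5), -6)*(Q(-6) + v(3)) = 49*(1 + (12 + 2*3)) = 49*(1 + (12 + 6)) = 49*(1 + 18) = 49*19 = 931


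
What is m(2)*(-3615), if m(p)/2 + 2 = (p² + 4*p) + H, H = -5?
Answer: -36150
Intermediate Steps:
m(p) = -14 + 2*p² + 8*p (m(p) = -4 + 2*((p² + 4*p) - 5) = -4 + 2*(-5 + p² + 4*p) = -4 + (-10 + 2*p² + 8*p) = -14 + 2*p² + 8*p)
m(2)*(-3615) = (-14 + 2*2² + 8*2)*(-3615) = (-14 + 2*4 + 16)*(-3615) = (-14 + 8 + 16)*(-3615) = 10*(-3615) = -36150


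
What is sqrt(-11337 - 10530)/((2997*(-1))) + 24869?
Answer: 24869 - I*sqrt(21867)/2997 ≈ 24869.0 - 0.049341*I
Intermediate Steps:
sqrt(-11337 - 10530)/((2997*(-1))) + 24869 = sqrt(-21867)/(-2997) + 24869 = (I*sqrt(21867))*(-1/2997) + 24869 = -I*sqrt(21867)/2997 + 24869 = 24869 - I*sqrt(21867)/2997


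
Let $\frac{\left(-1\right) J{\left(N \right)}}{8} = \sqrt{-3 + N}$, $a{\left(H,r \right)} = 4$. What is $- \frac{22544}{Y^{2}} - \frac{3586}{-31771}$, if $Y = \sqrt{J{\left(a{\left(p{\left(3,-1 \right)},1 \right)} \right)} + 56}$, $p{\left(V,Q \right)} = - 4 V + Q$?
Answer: $- \frac{44754581}{95313} \approx -469.55$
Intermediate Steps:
$p{\left(V,Q \right)} = Q - 4 V$
$J{\left(N \right)} = - 8 \sqrt{-3 + N}$
$Y = 4 \sqrt{3}$ ($Y = \sqrt{- 8 \sqrt{-3 + 4} + 56} = \sqrt{- 8 \sqrt{1} + 56} = \sqrt{\left(-8\right) 1 + 56} = \sqrt{-8 + 56} = \sqrt{48} = 4 \sqrt{3} \approx 6.9282$)
$- \frac{22544}{Y^{2}} - \frac{3586}{-31771} = - \frac{22544}{\left(4 \sqrt{3}\right)^{2}} - \frac{3586}{-31771} = - \frac{22544}{48} - - \frac{3586}{31771} = \left(-22544\right) \frac{1}{48} + \frac{3586}{31771} = - \frac{1409}{3} + \frac{3586}{31771} = - \frac{44754581}{95313}$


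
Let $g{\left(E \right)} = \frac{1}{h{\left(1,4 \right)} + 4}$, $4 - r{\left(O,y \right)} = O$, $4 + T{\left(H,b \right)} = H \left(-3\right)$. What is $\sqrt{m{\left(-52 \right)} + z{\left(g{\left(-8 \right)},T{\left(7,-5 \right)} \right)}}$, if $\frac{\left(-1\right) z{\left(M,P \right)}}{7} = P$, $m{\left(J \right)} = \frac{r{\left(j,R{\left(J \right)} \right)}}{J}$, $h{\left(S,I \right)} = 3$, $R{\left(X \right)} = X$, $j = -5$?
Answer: $\frac{\sqrt{118183}}{26} \approx 13.222$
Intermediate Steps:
$T{\left(H,b \right)} = -4 - 3 H$ ($T{\left(H,b \right)} = -4 + H \left(-3\right) = -4 - 3 H$)
$r{\left(O,y \right)} = 4 - O$
$g{\left(E \right)} = \frac{1}{7}$ ($g{\left(E \right)} = \frac{1}{3 + 4} = \frac{1}{7}$)
$m{\left(J \right)} = \frac{9}{J}$ ($m{\left(J \right)} = \frac{4 - -5}{J} = \frac{4 + 5}{J} = \frac{9}{J}$)
$z{\left(M,P \right)} = - 7 P$
$\sqrt{m{\left(-52 \right)} + z{\left(g{\left(-8 \right)},T{\left(7,-5 \right)} \right)}} = \sqrt{\frac{9}{-52} - 7 \left(-4 - 21\right)} = \sqrt{9 \left(- \frac{1}{52}\right) - 7 \left(-4 - 21\right)} = \sqrt{- \frac{9}{52} - -175} = \sqrt{- \frac{9}{52} + 175} = \sqrt{\frac{9091}{52}} = \frac{\sqrt{118183}}{26}$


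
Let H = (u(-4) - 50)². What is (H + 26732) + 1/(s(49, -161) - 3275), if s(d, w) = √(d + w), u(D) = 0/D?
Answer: 313534740709/10725737 - 4*I*√7/10725737 ≈ 29232.0 - 9.8669e-7*I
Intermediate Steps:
u(D) = 0
H = 2500 (H = (0 - 50)² = (-50)² = 2500)
(H + 26732) + 1/(s(49, -161) - 3275) = (2500 + 26732) + 1/(√(49 - 161) - 3275) = 29232 + 1/(√(-112) - 3275) = 29232 + 1/(4*I*√7 - 3275) = 29232 + 1/(-3275 + 4*I*√7)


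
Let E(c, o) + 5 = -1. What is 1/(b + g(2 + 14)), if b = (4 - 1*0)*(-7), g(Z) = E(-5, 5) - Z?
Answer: -1/50 ≈ -0.020000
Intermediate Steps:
E(c, o) = -6 (E(c, o) = -5 - 1 = -6)
g(Z) = -6 - Z
b = -28 (b = (4 + 0)*(-7) = 4*(-7) = -28)
1/(b + g(2 + 14)) = 1/(-28 + (-6 - (2 + 14))) = 1/(-28 + (-6 - 1*16)) = 1/(-28 + (-6 - 16)) = 1/(-28 - 22) = 1/(-50) = -1/50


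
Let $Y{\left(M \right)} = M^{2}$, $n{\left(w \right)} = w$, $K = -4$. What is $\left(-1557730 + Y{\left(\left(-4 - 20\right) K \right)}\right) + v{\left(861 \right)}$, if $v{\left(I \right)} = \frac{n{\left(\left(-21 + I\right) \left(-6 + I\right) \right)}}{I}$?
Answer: $- \frac{63454874}{41} \approx -1.5477 \cdot 10^{6}$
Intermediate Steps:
$v{\left(I \right)} = \frac{\left(-21 + I\right) \left(-6 + I\right)}{I}$
$\left(-1557730 + Y{\left(\left(-4 - 20\right) K \right)}\right) + v{\left(861 \right)} = \left(-1557730 + \left(\left(-4 - 20\right) \left(-4\right)\right)^{2}\right) + \left(-27 + 861 + \frac{126}{861}\right) = \left(-1557730 + \left(\left(-24\right) \left(-4\right)\right)^{2}\right) + \left(-27 + 861 + 126 \cdot \frac{1}{861}\right) = \left(-1557730 + 96^{2}\right) + \left(-27 + 861 + \frac{6}{41}\right) = \left(-1557730 + 9216\right) + \frac{34200}{41} = -1548514 + \frac{34200}{41} = - \frac{63454874}{41}$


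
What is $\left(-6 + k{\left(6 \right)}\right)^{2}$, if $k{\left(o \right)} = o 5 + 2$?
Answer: $676$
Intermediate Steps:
$k{\left(o \right)} = 2 + 5 o$ ($k{\left(o \right)} = 5 o + 2 = 2 + 5 o$)
$\left(-6 + k{\left(6 \right)}\right)^{2} = \left(-6 + \left(2 + 5 \cdot 6\right)\right)^{2} = \left(-6 + \left(2 + 30\right)\right)^{2} = \left(-6 + 32\right)^{2} = 26^{2} = 676$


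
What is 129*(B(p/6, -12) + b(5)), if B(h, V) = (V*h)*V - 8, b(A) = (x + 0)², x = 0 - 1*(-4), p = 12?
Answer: 38184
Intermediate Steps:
x = 4 (x = 0 + 4 = 4)
b(A) = 16 (b(A) = (4 + 0)² = 4² = 16)
B(h, V) = -8 + h*V² (B(h, V) = h*V² - 8 = -8 + h*V²)
129*(B(p/6, -12) + b(5)) = 129*((-8 + (12/6)*(-12)²) + 16) = 129*((-8 + (12*(⅙))*144) + 16) = 129*((-8 + 2*144) + 16) = 129*((-8 + 288) + 16) = 129*(280 + 16) = 129*296 = 38184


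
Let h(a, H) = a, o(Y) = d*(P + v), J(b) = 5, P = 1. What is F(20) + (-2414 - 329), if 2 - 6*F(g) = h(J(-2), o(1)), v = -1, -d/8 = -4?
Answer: -5487/2 ≈ -2743.5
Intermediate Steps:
d = 32 (d = -8*(-4) = 32)
o(Y) = 0 (o(Y) = 32*(1 - 1) = 32*0 = 0)
F(g) = -1/2 (F(g) = 1/3 - 1/6*5 = 1/3 - 5/6 = -1/2)
F(20) + (-2414 - 329) = -1/2 + (-2414 - 329) = -1/2 - 2743 = -5487/2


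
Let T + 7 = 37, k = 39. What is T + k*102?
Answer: 4008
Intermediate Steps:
T = 30 (T = -7 + 37 = 30)
T + k*102 = 30 + 39*102 = 30 + 3978 = 4008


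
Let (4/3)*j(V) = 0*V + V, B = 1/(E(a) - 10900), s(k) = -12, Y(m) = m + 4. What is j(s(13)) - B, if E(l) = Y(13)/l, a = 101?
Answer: -9907846/1100883 ≈ -8.9999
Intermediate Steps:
Y(m) = 4 + m
E(l) = 17/l (E(l) = (4 + 13)/l = 17/l)
B = -101/1100883 (B = 1/(17/101 - 10900) = 1/(-1100883/101) = -101/1100883 ≈ -9.1745e-5)
j(V) = 3*V/4 (j(V) = 3*(0*V + V)/4 = 3*(0 + V)/4 = 3*V/4)
j(s(13)) - B = (¾)*(-12) - 1*(-101/1100883) = -9 + 101/1100883 = -9907846/1100883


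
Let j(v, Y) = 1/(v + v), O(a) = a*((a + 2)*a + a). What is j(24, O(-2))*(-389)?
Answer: -389/48 ≈ -8.1042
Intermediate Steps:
O(a) = a*(a + a*(2 + a)) (O(a) = a*((2 + a)*a + a) = a*(a*(2 + a) + a) = a*(a + a*(2 + a)))
j(v, Y) = 1/(2*v)
j(24, O(-2))*(-389) = ((½)/24)*(-389) = ((½)*(1/24))*(-389) = (1/48)*(-389) = -389/48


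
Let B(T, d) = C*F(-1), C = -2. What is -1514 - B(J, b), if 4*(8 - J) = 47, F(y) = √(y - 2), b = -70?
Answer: -1514 + 2*I*√3 ≈ -1514.0 + 3.4641*I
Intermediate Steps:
F(y) = √(-2 + y)
J = -15/4 (J = 8 - ¼*47 = 8 - 47/4 = -15/4 ≈ -3.7500)
B(T, d) = -2*I*√3 (B(T, d) = -2*√(-2 - 1) = -2*I*√3)
-1514 - B(J, b) = -1514 - (-2)*I*√3 = -1514 + 2*I*√3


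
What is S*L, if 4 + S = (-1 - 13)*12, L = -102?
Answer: 17544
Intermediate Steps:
S = -172 (S = -4 + (-1 - 13)*12 = -4 - 14*12 = -4 - 168 = -172)
S*L = -172*(-102) = 17544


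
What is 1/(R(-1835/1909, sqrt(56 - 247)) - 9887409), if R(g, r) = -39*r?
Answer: I/(3*(-3295803*I + 13*sqrt(191))) ≈ -1.0114e-7 + 5.5134e-12*I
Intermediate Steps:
1/(R(-1835/1909, sqrt(56 - 247)) - 9887409) = 1/(-39*sqrt(56 - 247) - 9887409) = 1/(-39*I*sqrt(191) - 9887409) = 1/(-9887409 - 39*I*sqrt(191))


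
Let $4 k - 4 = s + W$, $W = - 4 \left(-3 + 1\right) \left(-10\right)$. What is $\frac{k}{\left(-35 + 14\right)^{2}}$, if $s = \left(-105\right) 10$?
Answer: $- \frac{563}{882} \approx -0.63832$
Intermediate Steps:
$W = -80$ ($W = \left(-4\right) \left(-2\right) \left(-10\right) = 8 \left(-10\right) = -80$)
$s = -1050$
$k = - \frac{563}{2}$ ($k = 1 + \frac{-1050 - 80}{4} = 1 + \frac{1}{4} \left(-1130\right) = 1 - \frac{565}{2} = - \frac{563}{2} \approx -281.5$)
$\frac{k}{\left(-35 + 14\right)^{2}} = - \frac{563}{2 \left(-35 + 14\right)^{2}} = - \frac{563}{2 \left(-21\right)^{2}} = - \frac{563}{2 \cdot 441} = \left(- \frac{563}{2}\right) \frac{1}{441} = - \frac{563}{882}$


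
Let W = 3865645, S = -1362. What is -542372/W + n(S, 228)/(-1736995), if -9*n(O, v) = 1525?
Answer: -1694596392127/12086290866195 ≈ -0.14021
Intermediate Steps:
n(O, v) = -1525/9 (n(O, v) = -⅑*1525 = -1525/9)
-542372/W + n(S, 228)/(-1736995) = -542372/3865645 - 1525/9/(-1736995) = -542372*1/3865645 - 1525/9*(-1/1736995) = -542372/3865645 + 305/3126591 = -1694596392127/12086290866195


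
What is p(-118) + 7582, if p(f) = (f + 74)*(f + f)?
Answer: 17966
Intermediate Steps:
p(f) = 2*f*(74 + f) (p(f) = (74 + f)*(2*f) = 2*f*(74 + f))
p(-118) + 7582 = 2*(-118)*(74 - 118) + 7582 = 2*(-118)*(-44) + 7582 = 10384 + 7582 = 17966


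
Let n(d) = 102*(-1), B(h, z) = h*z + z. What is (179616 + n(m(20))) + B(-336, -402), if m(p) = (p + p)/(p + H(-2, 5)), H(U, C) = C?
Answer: 314184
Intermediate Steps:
B(h, z) = z + h*z
m(p) = 2*p/(5 + p) (m(p) = (p + p)/(p + 5) = (2*p)/(5 + p) = 2*p/(5 + p))
n(d) = -102
(179616 + n(m(20))) + B(-336, -402) = (179616 - 102) - 402*(1 - 336) = 179514 - 402*(-335) = 179514 + 134670 = 314184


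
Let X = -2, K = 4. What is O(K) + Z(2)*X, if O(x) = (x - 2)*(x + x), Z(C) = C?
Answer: 12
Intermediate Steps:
O(x) = 2*x*(-2 + x) (O(x) = (-2 + x)*(2*x) = 2*x*(-2 + x))
O(K) + Z(2)*X = 2*4*(-2 + 4) + 2*(-2) = 2*4*2 - 4 = 16 - 4 = 12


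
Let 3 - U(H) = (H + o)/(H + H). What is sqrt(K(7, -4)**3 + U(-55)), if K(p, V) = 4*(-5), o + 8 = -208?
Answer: I*sqrt(96793510)/110 ≈ 89.44*I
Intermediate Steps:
o = -216 (o = -8 - 208 = -216)
K(p, V) = -20
U(H) = 3 - (-216 + H)/(2*H) (U(H) = 3 - (H - 216)/(H + H) = 3 - (-216 + H)/(2*H))
sqrt(K(7, -4)**3 + U(-55)) = sqrt((-20)**3 + (5/2 + 108/(-55))) = sqrt(-8000 + (5/2 + 108*(-1/55))) = sqrt(-8000 + (5/2 - 108/55)) = sqrt(-8000 + 59/110) = sqrt(-879941/110) = I*sqrt(96793510)/110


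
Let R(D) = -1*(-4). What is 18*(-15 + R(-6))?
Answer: -198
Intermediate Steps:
R(D) = 4
18*(-15 + R(-6)) = 18*(-15 + 4) = 18*(-11) = -198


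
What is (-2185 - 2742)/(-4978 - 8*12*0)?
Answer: 4927/4978 ≈ 0.98975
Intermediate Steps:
(-2185 - 2742)/(-4978 - 8*12*0) = -4927/(-4978 - 96*0) = -4927/(-4978 + 0) = -4927/(-4978) = -4927*(-1/4978) = 4927/4978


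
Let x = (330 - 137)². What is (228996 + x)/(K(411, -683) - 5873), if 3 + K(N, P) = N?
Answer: -53249/1093 ≈ -48.718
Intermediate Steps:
K(N, P) = -3 + N
x = 37249 (x = 193² = 37249)
(228996 + x)/(K(411, -683) - 5873) = (228996 + 37249)/((-3 + 411) - 5873) = 266245/(408 - 5873) = 266245/(-5465) = 266245*(-1/5465) = -53249/1093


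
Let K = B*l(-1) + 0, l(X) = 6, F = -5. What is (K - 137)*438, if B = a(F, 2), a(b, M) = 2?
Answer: -54750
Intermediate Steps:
B = 2
K = 12 (K = 2*6 + 0 = 12 + 0 = 12)
(K - 137)*438 = (12 - 137)*438 = -125*438 = -54750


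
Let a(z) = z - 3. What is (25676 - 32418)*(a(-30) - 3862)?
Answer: 26260090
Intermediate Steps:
a(z) = -3 + z
(25676 - 32418)*(a(-30) - 3862) = (25676 - 32418)*((-3 - 30) - 3862) = -6742*(-33 - 3862) = -6742*(-3895) = 26260090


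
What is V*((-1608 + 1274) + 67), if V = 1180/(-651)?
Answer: 105020/217 ≈ 483.96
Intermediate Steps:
V = -1180/651 (V = 1180*(-1/651) = -1180/651 ≈ -1.8126)
V*((-1608 + 1274) + 67) = -1180*((-1608 + 1274) + 67)/651 = -1180*(-334 + 67)/651 = -1180/651*(-267) = 105020/217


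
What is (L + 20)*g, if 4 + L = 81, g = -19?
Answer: -1843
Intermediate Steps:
L = 77 (L = -4 + 81 = 77)
(L + 20)*g = (77 + 20)*(-19) = 97*(-19) = -1843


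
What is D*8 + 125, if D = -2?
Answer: 109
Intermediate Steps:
D*8 + 125 = -2*8 + 125 = -16 + 125 = 109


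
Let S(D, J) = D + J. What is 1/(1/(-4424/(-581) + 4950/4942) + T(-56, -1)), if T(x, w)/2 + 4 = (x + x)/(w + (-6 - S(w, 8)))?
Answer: 1767097/14341869 ≈ 0.12321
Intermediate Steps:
T(x, w) = -8 - 2*x/7 (T(x, w) = -8 + 2*((x + x)/(w + (-6 - (w + 8)))) = -8 + 2*((2*x)/(w + (-6 - (8 + w)))) = -8 + 2*((2*x)/(w + (-6 + (-8 - w)))) = -8 + 2*((2*x)/(w + (-14 - w))) = -8 + 2*((2*x)/(-14)) = -8 + 2*((2*x)*(-1/14)) = -8 + 2*(-x/7) = -8 - 2*x/7)
1/(1/(-4424/(-581) + 4950/4942) + T(-56, -1)) = 1/(1/(-4424/(-581) + 4950/4942) + (-8 - 2/7*(-56))) = 1/(1/(-4424*(-1/581) + 4950*(1/4942)) + (-8 + 16)) = 1/(1/(632/83 + 2475/2471) + 8) = 1/(1/(1767097/205093) + 8) = 1/(205093/1767097 + 8) = 1/(14341869/1767097) = 1767097/14341869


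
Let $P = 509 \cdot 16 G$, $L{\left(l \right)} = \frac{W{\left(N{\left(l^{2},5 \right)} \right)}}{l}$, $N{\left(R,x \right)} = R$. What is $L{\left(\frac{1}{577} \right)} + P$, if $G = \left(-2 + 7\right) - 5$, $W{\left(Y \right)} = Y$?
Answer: $\frac{1}{577} \approx 0.0017331$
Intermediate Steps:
$G = 0$ ($G = 5 - 5 = 0$)
$L{\left(l \right)} = l$ ($L{\left(l \right)} = \frac{l^{2}}{l} = l$)
$P = 0$ ($P = 509 \cdot 16 \cdot 0 = 509 \cdot 0 = 0$)
$L{\left(\frac{1}{577} \right)} + P = \frac{1}{577} + 0 = \frac{1}{577}$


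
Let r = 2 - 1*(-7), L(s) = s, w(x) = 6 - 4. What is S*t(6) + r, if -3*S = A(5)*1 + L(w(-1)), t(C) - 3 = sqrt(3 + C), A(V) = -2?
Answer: 9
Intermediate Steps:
w(x) = 2
t(C) = 3 + sqrt(3 + C)
r = 9 (r = 2 + 7 = 9)
S = 0 (S = -(-2*1 + 2)/3 = -(-2 + 2)/3 = -1/3*0 = 0)
S*t(6) + r = 0*(3 + sqrt(3 + 6)) + 9 = 0*(3 + sqrt(9)) + 9 = 0*(3 + 3) + 9 = 0*6 + 9 = 0 + 9 = 9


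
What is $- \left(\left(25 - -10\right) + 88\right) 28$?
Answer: $-3444$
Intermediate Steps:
$- \left(\left(25 - -10\right) + 88\right) 28 = - \left(\left(25 + 10\right) + 88\right) 28 = - \left(35 + 88\right) 28 = - 123 \cdot 28 = \left(-1\right) 3444 = -3444$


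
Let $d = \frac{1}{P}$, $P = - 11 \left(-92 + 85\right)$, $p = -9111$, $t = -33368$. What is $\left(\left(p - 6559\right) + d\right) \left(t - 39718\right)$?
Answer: $\frac{88184763654}{77} \approx 1.1453 \cdot 10^{9}$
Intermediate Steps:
$P = 77$ ($P = \left(-11\right) \left(-7\right) = 77$)
$d = \frac{1}{77} \approx 0.012987$
$\left(\left(p - 6559\right) + d\right) \left(t - 39718\right) = \left(\left(-9111 - 6559\right) + \frac{1}{77}\right) \left(-33368 - 39718\right) = \left(-15670 + \frac{1}{77}\right) \left(-73086\right) = \left(- \frac{1206589}{77}\right) \left(-73086\right) = \frac{88184763654}{77}$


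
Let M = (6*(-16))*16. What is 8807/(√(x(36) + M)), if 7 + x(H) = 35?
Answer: -8807*I*√377/754 ≈ -226.79*I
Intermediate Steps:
x(H) = 28 (x(H) = -7 + 35 = 28)
M = -1536 (M = -96*16 = -1536)
8807/(√(x(36) + M)) = 8807/(√(28 - 1536)) = 8807/(√(-1508)) = 8807/((2*I*√377)) = 8807*(-I*√377/754) = -8807*I*√377/754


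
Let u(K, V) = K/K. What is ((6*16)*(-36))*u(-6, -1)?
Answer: -3456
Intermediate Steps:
u(K, V) = 1
((6*16)*(-36))*u(-6, -1) = ((6*16)*(-36))*1 = (96*(-36))*1 = -3456*1 = -3456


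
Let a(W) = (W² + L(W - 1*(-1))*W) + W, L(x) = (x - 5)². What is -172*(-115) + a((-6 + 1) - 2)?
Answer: 18975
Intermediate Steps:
L(x) = (-5 + x)²
a(W) = W + W² + W*(-4 + W)² (a(W) = (W² + (-5 + (W - 1*(-1)))²*W) + W = (W² + (-5 + (W + 1))²*W) + W = (W² + (-5 + (1 + W))²*W) + W = (W² + (-4 + W)²*W) + W = (W² + W*(-4 + W)²) + W = W + W² + W*(-4 + W)²)
-172*(-115) + a((-6 + 1) - 2) = -172*(-115) + ((-6 + 1) - 2)*(1 + ((-6 + 1) - 2) + (-4 + ((-6 + 1) - 2))²) = 19780 + (-5 - 2)*(1 + (-5 - 2) + (-4 + (-5 - 2))²) = 19780 - 7*(1 - 7 + (-4 - 7)²) = 19780 - 7*(1 - 7 + (-11)²) = 19780 - 7*(1 - 7 + 121) = 19780 - 7*115 = 19780 - 805 = 18975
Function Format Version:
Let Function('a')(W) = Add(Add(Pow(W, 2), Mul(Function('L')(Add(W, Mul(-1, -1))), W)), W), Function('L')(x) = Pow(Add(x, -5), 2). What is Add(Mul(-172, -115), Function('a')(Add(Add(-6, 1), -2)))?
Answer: 18975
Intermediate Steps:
Function('L')(x) = Pow(Add(-5, x), 2)
Function('a')(W) = Add(W, Pow(W, 2), Mul(W, Pow(Add(-4, W), 2))) (Function('a')(W) = Add(Add(Pow(W, 2), Mul(Pow(Add(-5, Add(W, Mul(-1, -1))), 2), W)), W) = Add(Add(Pow(W, 2), Mul(Pow(Add(-5, Add(W, 1)), 2), W)), W) = Add(Add(Pow(W, 2), Mul(Pow(Add(-5, Add(1, W)), 2), W)), W) = Add(Add(Pow(W, 2), Mul(Pow(Add(-4, W), 2), W)), W) = Add(Add(Pow(W, 2), Mul(W, Pow(Add(-4, W), 2))), W) = Add(W, Pow(W, 2), Mul(W, Pow(Add(-4, W), 2))))
Add(Mul(-172, -115), Function('a')(Add(Add(-6, 1), -2))) = Add(Mul(-172, -115), Mul(Add(Add(-6, 1), -2), Add(1, Add(Add(-6, 1), -2), Pow(Add(-4, Add(Add(-6, 1), -2)), 2)))) = Add(19780, Mul(Add(-5, -2), Add(1, Add(-5, -2), Pow(Add(-4, Add(-5, -2)), 2)))) = Add(19780, Mul(-7, Add(1, -7, Pow(Add(-4, -7), 2)))) = Add(19780, Mul(-7, Add(1, -7, Pow(-11, 2)))) = Add(19780, Mul(-7, Add(1, -7, 121))) = Add(19780, Mul(-7, 115)) = Add(19780, -805) = 18975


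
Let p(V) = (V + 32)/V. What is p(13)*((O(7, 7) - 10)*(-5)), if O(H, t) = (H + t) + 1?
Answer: -1125/13 ≈ -86.538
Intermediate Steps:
O(H, t) = 1 + H + t
p(V) = (32 + V)/V
p(13)*((O(7, 7) - 10)*(-5)) = ((32 + 13)/13)*(((1 + 7 + 7) - 10)*(-5)) = ((1/13)*45)*((15 - 10)*(-5)) = 45*(5*(-5))/13 = (45/13)*(-25) = -1125/13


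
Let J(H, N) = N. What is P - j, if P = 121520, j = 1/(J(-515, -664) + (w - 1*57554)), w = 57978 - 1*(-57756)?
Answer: 6989344319/57516 ≈ 1.2152e+5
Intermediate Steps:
w = 115734 (w = 57978 + 57756 = 115734)
j = 1/57516 (j = 1/(-664 + (115734 - 1*57554)) = 1/(-664 + (115734 - 57554)) = 1/(-664 + 58180) = 1/57516 ≈ 1.7386e-5)
P - j = 121520 - 1*1/57516 = 121520 - 1/57516 = 6989344319/57516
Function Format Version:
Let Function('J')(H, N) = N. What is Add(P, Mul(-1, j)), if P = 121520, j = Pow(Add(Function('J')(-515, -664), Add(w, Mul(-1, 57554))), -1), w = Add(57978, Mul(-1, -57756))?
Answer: Rational(6989344319, 57516) ≈ 1.2152e+5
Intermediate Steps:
w = 115734 (w = Add(57978, 57756) = 115734)
j = Rational(1, 57516) (j = Pow(Add(-664, Add(115734, Mul(-1, 57554))), -1) = Pow(Add(-664, Add(115734, -57554)), -1) = Pow(Add(-664, 58180), -1) = Pow(57516, -1) = Rational(1, 57516) ≈ 1.7386e-5)
Add(P, Mul(-1, j)) = Add(121520, Mul(-1, Rational(1, 57516))) = Add(121520, Rational(-1, 57516)) = Rational(6989344319, 57516)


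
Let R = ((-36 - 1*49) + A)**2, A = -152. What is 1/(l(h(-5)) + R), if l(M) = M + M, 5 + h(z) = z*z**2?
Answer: 1/55909 ≈ 1.7886e-5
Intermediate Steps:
h(z) = -5 + z**3 (h(z) = -5 + z*z**2 = -5 + z**3)
l(M) = 2*M
R = 56169 (R = ((-36 - 1*49) - 152)**2 = ((-36 - 49) - 152)**2 = (-85 - 152)**2 = (-237)**2 = 56169)
1/(l(h(-5)) + R) = 1/(2*(-5 + (-5)**3) + 56169) = 1/(2*(-5 - 125) + 56169) = 1/(2*(-130) + 56169) = 1/(-260 + 56169) = 1/55909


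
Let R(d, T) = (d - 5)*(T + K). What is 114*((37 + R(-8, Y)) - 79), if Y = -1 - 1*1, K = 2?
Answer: -4788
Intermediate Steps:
Y = -2 (Y = -1 - 1 = -2)
R(d, T) = (-5 + d)*(2 + T) (R(d, T) = (d - 5)*(T + 2) = (-5 + d)*(2 + T))
114*((37 + R(-8, Y)) - 79) = 114*((37 + (-10 - 5*(-2) + 2*(-8) - 2*(-8))) - 79) = 114*((37 + (-10 + 10 - 16 + 16)) - 79) = 114*((37 + 0) - 79) = 114*(37 - 79) = 114*(-42) = -4788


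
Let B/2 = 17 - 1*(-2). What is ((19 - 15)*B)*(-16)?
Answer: -2432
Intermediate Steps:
B = 38 (B = 2*(17 - 1*(-2)) = 2*(17 + 2) = 2*19 = 38)
((19 - 15)*B)*(-16) = ((19 - 15)*38)*(-16) = (4*38)*(-16) = 152*(-16) = -2432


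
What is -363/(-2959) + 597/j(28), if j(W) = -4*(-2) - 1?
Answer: 160824/1883 ≈ 85.408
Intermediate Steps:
j(W) = 7 (j(W) = 8 - 1 = 7)
-363/(-2959) + 597/j(28) = -363/(-2959) + 597/7 = -363*(-1/2959) + 597*(⅐) = 33/269 + 597/7 = 160824/1883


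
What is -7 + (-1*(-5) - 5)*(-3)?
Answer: -7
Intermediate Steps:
-7 + (-1*(-5) - 5)*(-3) = -7 + (5 - 5)*(-3) = -7 + 0*(-3) = -7 + 0 = -7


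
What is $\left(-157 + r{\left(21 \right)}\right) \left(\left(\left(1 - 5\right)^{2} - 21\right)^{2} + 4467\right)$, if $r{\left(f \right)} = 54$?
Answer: $-462676$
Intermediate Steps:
$\left(-157 + r{\left(21 \right)}\right) \left(\left(\left(1 - 5\right)^{2} - 21\right)^{2} + 4467\right) = \left(-157 + 54\right) \left(\left(\left(1 - 5\right)^{2} - 21\right)^{2} + 4467\right) = - 103 \left(\left(\left(-4\right)^{2} - 21\right)^{2} + 4467\right) = - 103 \left(\left(16 - 21\right)^{2} + 4467\right) = - 103 \left(\left(-5\right)^{2} + 4467\right) = - 103 \left(25 + 4467\right) = \left(-103\right) 4492 = -462676$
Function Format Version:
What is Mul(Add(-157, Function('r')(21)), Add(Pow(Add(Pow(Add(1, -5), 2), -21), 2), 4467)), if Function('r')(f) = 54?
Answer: -462676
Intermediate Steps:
Mul(Add(-157, Function('r')(21)), Add(Pow(Add(Pow(Add(1, -5), 2), -21), 2), 4467)) = Mul(Add(-157, 54), Add(Pow(Add(Pow(Add(1, -5), 2), -21), 2), 4467)) = Mul(-103, Add(Pow(Add(Pow(-4, 2), -21), 2), 4467)) = Mul(-103, Add(Pow(Add(16, -21), 2), 4467)) = Mul(-103, Add(Pow(-5, 2), 4467)) = Mul(-103, Add(25, 4467)) = Mul(-103, 4492) = -462676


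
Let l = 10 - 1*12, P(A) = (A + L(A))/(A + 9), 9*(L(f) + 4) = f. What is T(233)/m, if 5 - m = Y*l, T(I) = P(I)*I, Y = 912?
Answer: 8621/64251 ≈ 0.13418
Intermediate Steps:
L(f) = -4 + f/9
P(A) = (-4 + 10*A/9)/(9 + A) (P(A) = (A + (-4 + A/9))/(A + 9) = (-4 + 10*A/9)/(9 + A))
l = -2 (l = 10 - 12 = -2)
T(I) = 2*I*(-18 + 5*I)/(9*(9 + I)) (T(I) = (2*(-18 + 5*I)/(9*(9 + I)))*I = 2*I*(-18 + 5*I)/(9*(9 + I)))
m = 1829 (m = 5 - 912*(-2) = 5 - 1*(-1824) = 5 + 1824 = 1829)
T(233)/m = ((2/9)*233*(-18 + 5*233)/(9 + 233))/1829 = ((2/9)*233*(-18 + 1165)/242)*(1/1829) = ((2/9)*233*(1/242)*1147)*(1/1829) = (267251/1089)*(1/1829) = 8621/64251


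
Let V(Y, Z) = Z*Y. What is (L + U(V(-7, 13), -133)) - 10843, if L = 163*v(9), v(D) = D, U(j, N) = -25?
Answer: -9401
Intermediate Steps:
V(Y, Z) = Y*Z
L = 1467 (L = 163*9 = 1467)
(L + U(V(-7, 13), -133)) - 10843 = (1467 - 25) - 10843 = 1442 - 10843 = -9401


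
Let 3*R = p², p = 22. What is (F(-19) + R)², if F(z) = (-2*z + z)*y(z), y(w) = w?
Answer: 358801/9 ≈ 39867.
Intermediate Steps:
F(z) = -z² (F(z) = (-2*z + z)*z = (-z)*z = -z²)
R = 484/3 (R = (⅓)*22² = (⅓)*484 = 484/3 ≈ 161.33)
(F(-19) + R)² = (-1*(-19)² + 484/3)² = (-1*361 + 484/3)² = (-361 + 484/3)² = (-599/3)² = 358801/9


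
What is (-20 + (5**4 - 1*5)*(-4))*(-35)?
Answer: 87500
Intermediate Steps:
(-20 + (5**4 - 1*5)*(-4))*(-35) = (-20 + (625 - 5)*(-4))*(-35) = (-20 + 620*(-4))*(-35) = (-20 - 2480)*(-35) = -2500*(-35) = 87500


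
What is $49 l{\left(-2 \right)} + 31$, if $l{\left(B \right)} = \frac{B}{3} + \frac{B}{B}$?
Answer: $\frac{142}{3} \approx 47.333$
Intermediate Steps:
$l{\left(B \right)} = 1 + \frac{B}{3}$ ($l{\left(B \right)} = B \frac{1}{3} + 1 = \frac{B}{3} + 1 = 1 + \frac{B}{3}$)
$49 l{\left(-2 \right)} + 31 = 49 \left(1 + \frac{1}{3} \left(-2\right)\right) + 31 = 49 \left(1 - \frac{2}{3}\right) + 31 = 49 \cdot \frac{1}{3} + 31 = \frac{49}{3} + 31 = \frac{142}{3}$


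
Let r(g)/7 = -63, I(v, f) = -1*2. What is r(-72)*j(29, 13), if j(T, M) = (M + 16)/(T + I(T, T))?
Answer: -1421/3 ≈ -473.67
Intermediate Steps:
I(v, f) = -2
r(g) = -441 (r(g) = 7*(-63) = -441)
j(T, M) = (16 + M)/(-2 + T) (j(T, M) = (M + 16)/(T - 2) = (16 + M)/(-2 + T))
r(-72)*j(29, 13) = -441*(16 + 13)/(-2 + 29) = -441*29/27 = -1421/3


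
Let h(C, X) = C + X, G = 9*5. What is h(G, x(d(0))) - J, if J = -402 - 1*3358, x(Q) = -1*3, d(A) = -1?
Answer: 3802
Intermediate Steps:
G = 45
x(Q) = -3
J = -3760 (J = -402 - 3358 = -3760)
h(G, x(d(0))) - J = (45 - 3) - 1*(-3760) = 42 + 3760 = 3802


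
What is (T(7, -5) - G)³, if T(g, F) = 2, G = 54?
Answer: -140608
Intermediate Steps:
(T(7, -5) - G)³ = (2 - 1*54)³ = (2 - 54)³ = (-52)³ = -140608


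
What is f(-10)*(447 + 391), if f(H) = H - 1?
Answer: -9218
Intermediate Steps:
f(H) = -1 + H
f(-10)*(447 + 391) = (-1 - 10)*(447 + 391) = -11*838 = -9218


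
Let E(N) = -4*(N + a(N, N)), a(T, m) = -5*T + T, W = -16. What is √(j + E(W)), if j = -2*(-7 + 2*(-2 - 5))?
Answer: 5*I*√6 ≈ 12.247*I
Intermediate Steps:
j = 42 (j = -2*(-7 + 2*(-7)) = -2*(-7 - 14) = -2*(-21) = 42)
a(T, m) = -4*T
E(N) = 12*N (E(N) = -4*(N - 4*N) = -(-12)*N = 12*N)
√(j + E(W)) = √(42 + 12*(-16)) = √(42 - 192) = √(-150) = 5*I*√6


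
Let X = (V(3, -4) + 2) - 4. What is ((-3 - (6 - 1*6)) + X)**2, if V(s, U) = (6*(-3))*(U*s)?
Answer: 44521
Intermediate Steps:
V(s, U) = -18*U*s
X = 214 (X = (-18*(-4)*3 + 2) - 4 = (216 + 2) - 4 = 218 - 4 = 214)
((-3 - (6 - 1*6)) + X)**2 = ((-3 - (6 - 1*6)) + 214)**2 = ((-3 - (6 - 6)) + 214)**2 = ((-3 - 1*0) + 214)**2 = ((-3 + 0) + 214)**2 = (-3 + 214)**2 = 211**2 = 44521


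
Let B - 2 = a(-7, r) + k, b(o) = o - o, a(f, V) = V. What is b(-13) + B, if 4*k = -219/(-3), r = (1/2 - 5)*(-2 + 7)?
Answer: -9/4 ≈ -2.2500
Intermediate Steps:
r = -45/2 (r = (½ - 5)*5 = -9/2*5 = -45/2 ≈ -22.500)
b(o) = 0
k = 73/4 (k = (-219/(-3))/4 = (-219*(-⅓))/4 = (¼)*73 = 73/4 ≈ 18.250)
B = -9/4 (B = 2 + (-45/2 + 73/4) = 2 - 17/4 = -9/4 ≈ -2.2500)
b(-13) + B = 0 - 9/4 = -9/4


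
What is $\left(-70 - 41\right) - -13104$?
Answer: $12993$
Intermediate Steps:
$\left(-70 - 41\right) - -13104 = -111 + 13104 = 12993$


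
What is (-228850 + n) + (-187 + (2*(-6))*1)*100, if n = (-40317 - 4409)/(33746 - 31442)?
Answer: -286582363/1152 ≈ -2.4877e+5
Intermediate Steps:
n = -22363/1152 (n = -44726/2304 = -44726*1/2304 = -22363/1152 ≈ -19.412)
(-228850 + n) + (-187 + (2*(-6))*1)*100 = (-228850 - 22363/1152) + (-187 + (2*(-6))*1)*100 = -263657563/1152 + (-187 - 12*1)*100 = -263657563/1152 + (-187 - 12)*100 = -263657563/1152 - 199*100 = -263657563/1152 - 19900 = -286582363/1152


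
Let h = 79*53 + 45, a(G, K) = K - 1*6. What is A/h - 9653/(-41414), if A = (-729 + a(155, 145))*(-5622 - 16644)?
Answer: 34005880291/10954003 ≈ 3104.4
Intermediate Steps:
a(G, K) = -6 + K (a(G, K) = K - 6 = -6 + K)
A = 13136940 (A = (-729 + (-6 + 145))*(-5622 - 16644) = (-729 + 139)*(-22266) = -590*(-22266) = 13136940)
h = 4232 (h = 4187 + 45 = 4232)
A/h - 9653/(-41414) = 13136940/4232 - 9653/(-41414) = 13136940*(1/4232) - 9653*(-1/41414) = 3284235/1058 + 9653/41414 = 34005880291/10954003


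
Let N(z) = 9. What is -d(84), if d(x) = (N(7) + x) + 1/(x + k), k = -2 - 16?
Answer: -6139/66 ≈ -93.015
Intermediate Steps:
k = -18
d(x) = 9 + x + 1/(-18 + x) (d(x) = (9 + x) + 1/(x - 18) = (9 + x) + 1/(-18 + x) = 9 + x + 1/(-18 + x))
-d(84) = -(-161 + 84**2 - 9*84)/(-18 + 84) = -(-161 + 7056 - 756)/66 = -6139/66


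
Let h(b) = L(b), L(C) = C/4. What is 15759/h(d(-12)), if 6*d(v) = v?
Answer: -31518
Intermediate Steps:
d(v) = v/6
L(C) = C/4 (L(C) = C*(¼) = C/4)
h(b) = b/4
15759/h(d(-12)) = 15759/((((⅙)*(-12))/4)) = 15759/(((¼)*(-2))) = 15759/(-½) = 15759*(-2) = -31518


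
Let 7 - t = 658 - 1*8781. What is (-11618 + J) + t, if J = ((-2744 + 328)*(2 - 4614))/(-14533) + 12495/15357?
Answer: -316466159879/74394427 ≈ -4253.9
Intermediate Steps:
t = 8130 (t = 7 - (658 - 1*8781) = 7 - (658 - 8781) = 7 - 1*(-8123) = 7 + 8123 = 8130)
J = -56978398503/74394427 (J = -2416*(-4612)*(-1/14533) + 12495*(1/15357) = 11142592*(-1/14533) + 4165/5119 = -11142592/14533 + 4165/5119 = -56978398503/74394427 ≈ -765.90)
(-11618 + J) + t = (-11618 - 56978398503/74394427) + 8130 = -921292851389/74394427 + 8130 = -316466159879/74394427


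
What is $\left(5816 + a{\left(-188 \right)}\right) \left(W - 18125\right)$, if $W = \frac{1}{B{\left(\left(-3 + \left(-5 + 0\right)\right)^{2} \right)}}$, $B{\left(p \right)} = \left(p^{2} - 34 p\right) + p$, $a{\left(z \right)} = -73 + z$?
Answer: $- \frac{199757794445}{1984} \approx -1.0068 \cdot 10^{8}$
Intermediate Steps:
$B{\left(p \right)} = p^{2} - 33 p$
$W = \frac{1}{1984}$ ($W = \frac{1}{\left(-3 + \left(-5 + 0\right)\right)^{2} \left(-33 + \left(-3 + \left(-5 + 0\right)\right)^{2}\right)} = \frac{1}{\left(-3 - 5\right)^{2} \left(-33 + \left(-3 - 5\right)^{2}\right)} = \frac{1}{\left(-8\right)^{2} \left(-33 + \left(-8\right)^{2}\right)} = \frac{1}{64 \left(-33 + 64\right)} = \frac{1}{64 \cdot 31} = \frac{1}{1984} \approx 0.00050403$)
$\left(5816 + a{\left(-188 \right)}\right) \left(W - 18125\right) = \left(5816 - 261\right) \left(\frac{1}{1984} - 18125\right) = \left(5816 - 261\right) \left(- \frac{35959999}{1984}\right) = 5555 \left(- \frac{35959999}{1984}\right) = - \frac{199757794445}{1984}$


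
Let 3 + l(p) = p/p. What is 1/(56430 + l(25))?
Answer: 1/56428 ≈ 1.7722e-5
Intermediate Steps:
l(p) = -2 (l(p) = -3 + p/p = -3 + 1 = -2)
1/(56430 + l(25)) = 1/(56430 - 2) = 1/56428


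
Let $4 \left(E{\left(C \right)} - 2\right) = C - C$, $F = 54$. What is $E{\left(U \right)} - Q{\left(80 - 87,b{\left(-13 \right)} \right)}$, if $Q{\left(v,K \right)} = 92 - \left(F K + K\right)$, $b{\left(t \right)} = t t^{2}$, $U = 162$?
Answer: $-120925$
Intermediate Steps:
$E{\left(C \right)} = 2$ ($E{\left(C \right)} = 2 + \frac{C - C}{4} = 2 + \frac{1}{4} \cdot 0 = 2 + 0 = 2$)
$b{\left(t \right)} = t^{3}$
$Q{\left(v,K \right)} = 92 - 55 K$ ($Q{\left(v,K \right)} = 92 - \left(54 K + K\right) = 92 - 55 K$)
$E{\left(U \right)} - Q{\left(80 - 87,b{\left(-13 \right)} \right)} = 2 - \left(92 - 55 \left(-13\right)^{3}\right) = 2 - \left(92 - -120835\right) = 2 - \left(92 + 120835\right) = 2 - 120927 = -120925$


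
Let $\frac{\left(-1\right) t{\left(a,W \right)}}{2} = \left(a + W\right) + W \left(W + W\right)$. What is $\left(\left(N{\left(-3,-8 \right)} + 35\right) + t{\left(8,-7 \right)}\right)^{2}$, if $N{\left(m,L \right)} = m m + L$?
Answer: $26244$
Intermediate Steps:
$N{\left(m,L \right)} = L + m^{2}$ ($N{\left(m,L \right)} = m^{2} + L = L + m^{2}$)
$t{\left(a,W \right)} = - 4 W^{2} - 2 W - 2 a$ ($t{\left(a,W \right)} = - 2 \left(\left(a + W\right) + W \left(W + W\right)\right) = - 2 \left(\left(W + a\right) + W 2 W\right) = - 2 \left(\left(W + a\right) + 2 W^{2}\right) = - 2 \left(W + a + 2 W^{2}\right) = - 4 W^{2} - 2 W - 2 a$)
$\left(\left(N{\left(-3,-8 \right)} + 35\right) + t{\left(8,-7 \right)}\right)^{2} = \left(\left(\left(-8 + \left(-3\right)^{2}\right) + 35\right) - \left(2 + 196\right)\right)^{2} = \left(\left(\left(-8 + 9\right) + 35\right) - 198\right)^{2} = \left(\left(1 + 35\right) - 198\right)^{2} = \left(36 - 198\right)^{2} = \left(-162\right)^{2} = 26244$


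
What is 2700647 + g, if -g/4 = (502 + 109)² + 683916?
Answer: -1528301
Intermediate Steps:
g = -4228948 (g = -4*((502 + 109)² + 683916) = -4*(611² + 683916) = -4*(373321 + 683916) = -4*1057237 = -4228948)
2700647 + g = 2700647 - 4228948 = -1528301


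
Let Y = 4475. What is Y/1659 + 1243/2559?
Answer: 1501518/471709 ≈ 3.1831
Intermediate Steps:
Y/1659 + 1243/2559 = 4475/1659 + 1243/2559 = 1501518/471709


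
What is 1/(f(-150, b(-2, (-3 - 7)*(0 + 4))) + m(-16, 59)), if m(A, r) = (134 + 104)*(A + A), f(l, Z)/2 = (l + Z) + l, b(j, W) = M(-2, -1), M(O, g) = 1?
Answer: -1/8214 ≈ -0.00012174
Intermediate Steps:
b(j, W) = 1
f(l, Z) = 2*Z + 4*l (f(l, Z) = 2*((l + Z) + l) = 2*((Z + l) + l) = 2*(Z + 2*l) = 2*Z + 4*l)
m(A, r) = 476*A (m(A, r) = 238*(2*A) = 476*A)
1/(f(-150, b(-2, (-3 - 7)*(0 + 4))) + m(-16, 59)) = 1/((2*1 + 4*(-150)) + 476*(-16)) = 1/((2 - 600) - 7616) = 1/(-598 - 7616) = 1/(-8214) = -1/8214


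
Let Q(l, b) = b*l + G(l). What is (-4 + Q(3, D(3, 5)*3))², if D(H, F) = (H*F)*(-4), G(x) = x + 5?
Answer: 287296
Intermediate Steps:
G(x) = 5 + x
D(H, F) = -4*F*H (D(H, F) = (F*H)*(-4) = -4*F*H)
Q(l, b) = 5 + l + b*l (Q(l, b) = b*l + (5 + l) = 5 + l + b*l)
(-4 + Q(3, D(3, 5)*3))² = (-4 + (5 + 3 + (-4*5*3*3)*3))² = (-4 + (5 + 3 - 60*3*3))² = (-4 + (5 + 3 - 180*3))² = (-4 + (5 + 3 - 540))² = (-4 - 532)² = (-536)² = 287296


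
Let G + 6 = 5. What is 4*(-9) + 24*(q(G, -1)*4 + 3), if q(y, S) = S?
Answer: -60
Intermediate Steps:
G = -1 (G = -6 + 5 = -1)
4*(-9) + 24*(q(G, -1)*4 + 3) = 4*(-9) + 24*(-1*4 + 3) = -36 + 24*(-4 + 3) = -36 + 24*(-1) = -36 - 24 = -60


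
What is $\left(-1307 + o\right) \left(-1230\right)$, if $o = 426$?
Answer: $1083630$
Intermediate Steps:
$\left(-1307 + o\right) \left(-1230\right) = \left(-1307 + 426\right) \left(-1230\right) = \left(-881\right) \left(-1230\right) = 1083630$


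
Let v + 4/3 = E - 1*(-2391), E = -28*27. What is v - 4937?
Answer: -9910/3 ≈ -3303.3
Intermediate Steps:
E = -756
v = 4901/3 (v = -4/3 + (-756 - 1*(-2391)) = -4/3 + (-756 + 2391) = -4/3 + 1635 = 4901/3 ≈ 1633.7)
v - 4937 = 4901/3 - 4937 = -9910/3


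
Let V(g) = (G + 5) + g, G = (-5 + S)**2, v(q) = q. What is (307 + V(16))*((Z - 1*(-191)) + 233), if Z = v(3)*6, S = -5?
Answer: 189176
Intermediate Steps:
Z = 18 (Z = 3*6 = 18)
G = 100 (G = (-5 - 5)**2 = (-10)**2 = 100)
V(g) = 105 + g (V(g) = (100 + 5) + g = 105 + g)
(307 + V(16))*((Z - 1*(-191)) + 233) = (307 + (105 + 16))*((18 - 1*(-191)) + 233) = (307 + 121)*((18 + 191) + 233) = 428*(209 + 233) = 428*442 = 189176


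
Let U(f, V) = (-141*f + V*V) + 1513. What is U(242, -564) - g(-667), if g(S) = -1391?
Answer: 286878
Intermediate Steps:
U(f, V) = 1513 + V² - 141*f (U(f, V) = (-141*f + V²) + 1513 = (V² - 141*f) + 1513 = 1513 + V² - 141*f)
U(242, -564) - g(-667) = (1513 + (-564)² - 141*242) - 1*(-1391) = (1513 + 318096 - 34122) + 1391 = 285487 + 1391 = 286878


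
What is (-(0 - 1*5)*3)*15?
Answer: 225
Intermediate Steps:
(-(0 - 1*5)*3)*15 = (-(0 - 5)*3)*15 = (-1*(-5)*3)*15 = (5*3)*15 = 15*15 = 225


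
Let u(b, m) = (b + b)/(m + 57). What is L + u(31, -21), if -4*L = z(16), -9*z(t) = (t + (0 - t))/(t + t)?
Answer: 31/18 ≈ 1.7222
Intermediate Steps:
u(b, m) = 2*b/(57 + m) (u(b, m) = (2*b)/(57 + m) = 2*b/(57 + m))
z(t) = 0 (z(t) = -(t + (0 - t))/(9*(t + t)) = -(t - t)/(9*(2*t)) = -0*1/(2*t) = -⅑*0 = 0)
L = 0 (L = -¼*0 = 0)
L + u(31, -21) = 0 + 2*31/(57 - 21) = 0 + 2*31/36 = 0 + 2*31*(1/36) = 0 + 31/18 = 31/18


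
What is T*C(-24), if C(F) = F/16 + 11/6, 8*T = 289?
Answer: 289/24 ≈ 12.042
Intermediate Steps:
T = 289/8 (T = (⅛)*289 = 289/8 ≈ 36.125)
C(F) = 11/6 + F/16 (C(F) = F*(1/16) + 11*(⅙) = F/16 + 11/6 = 11/6 + F/16)
T*C(-24) = 289*(11/6 + (1/16)*(-24))/8 = 289*(11/6 - 3/2)/8 = (289/8)*(⅓) = 289/24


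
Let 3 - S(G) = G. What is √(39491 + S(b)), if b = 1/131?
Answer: 27*√929707/131 ≈ 198.73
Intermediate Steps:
b = 1/131 ≈ 0.0076336
S(G) = 3 - G
√(39491 + S(b)) = √(39491 + (3 - 1*1/131)) = √(39491 + (3 - 1/131)) = √(39491 + 392/131) = √(5173713/131) = 27*√929707/131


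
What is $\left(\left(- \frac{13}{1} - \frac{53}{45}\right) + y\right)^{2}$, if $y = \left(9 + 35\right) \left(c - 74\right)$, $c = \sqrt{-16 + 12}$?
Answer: $\frac{21639795364}{2025} - \frac{25899808 i}{45} \approx 1.0686 \cdot 10^{7} - 5.7555 \cdot 10^{5} i$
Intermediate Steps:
$c = 2 i$ ($c = \sqrt{-4} = 2 i \approx 2.0 i$)
$y = -3256 + 88 i$ ($y = \left(9 + 35\right) \left(2 i - 74\right) = 44 \left(-74 + 2 i\right) = -3256 + 88 i \approx -3256.0 + 88.0 i$)
$\left(\left(- \frac{13}{1} - \frac{53}{45}\right) + y\right)^{2} = \left(\left(- \frac{13}{1} - \frac{53}{45}\right) - \left(3256 - 88 i\right)\right)^{2} = \left(\left(\left(-13\right) 1 - \frac{53}{45}\right) - \left(3256 - 88 i\right)\right)^{2} = \left(\left(-13 - \frac{53}{45}\right) - \left(3256 - 88 i\right)\right)^{2} = \left(- \frac{638}{45} - \left(3256 - 88 i\right)\right)^{2} = \left(- \frac{147158}{45} + 88 i\right)^{2}$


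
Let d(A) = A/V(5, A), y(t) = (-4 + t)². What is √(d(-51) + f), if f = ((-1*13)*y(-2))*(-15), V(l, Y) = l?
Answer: √175245/5 ≈ 83.725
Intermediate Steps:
d(A) = A/5
f = 7020 (f = ((-1*13)*(-4 - 2)²)*(-15) = -13*(-6)²*(-15) = -13*36*(-15) = -468*(-15) = 7020)
√(d(-51) + f) = √((⅕)*(-51) + 7020) = √(-51/5 + 7020) = √(35049/5) = √175245/5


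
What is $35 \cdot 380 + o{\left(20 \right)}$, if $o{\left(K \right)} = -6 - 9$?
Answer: $13285$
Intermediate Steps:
$o{\left(K \right)} = -15$ ($o{\left(K \right)} = -6 - 9 = -15$)
$35 \cdot 380 + o{\left(20 \right)} = 35 \cdot 380 - 15 = 13300 - 15 = 13285$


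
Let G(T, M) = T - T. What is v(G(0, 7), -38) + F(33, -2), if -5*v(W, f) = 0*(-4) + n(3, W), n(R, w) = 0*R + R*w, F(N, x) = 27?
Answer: 27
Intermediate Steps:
G(T, M) = 0
n(R, w) = R*w (n(R, w) = 0 + R*w = R*w)
v(W, f) = -3*W/5 (v(W, f) = -(0*(-4) + 3*W)/5 = -(0 + 3*W)/5 = -3*W/5)
v(G(0, 7), -38) + F(33, -2) = -3/5*0 + 27 = 0 + 27 = 27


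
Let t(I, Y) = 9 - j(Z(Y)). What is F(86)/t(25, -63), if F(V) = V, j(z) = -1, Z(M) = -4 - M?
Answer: 43/5 ≈ 8.6000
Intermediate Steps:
t(I, Y) = 10 (t(I, Y) = 9 - 1*(-1) = 9 + 1 = 10)
F(86)/t(25, -63) = 86/10 = 86*(1/10) = 43/5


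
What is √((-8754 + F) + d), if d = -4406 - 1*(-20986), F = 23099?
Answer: 5*√1237 ≈ 175.85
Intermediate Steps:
d = 16580 (d = -4406 + 20986 = 16580)
√((-8754 + F) + d) = √((-8754 + 23099) + 16580) = √(14345 + 16580) = √30925 = 5*√1237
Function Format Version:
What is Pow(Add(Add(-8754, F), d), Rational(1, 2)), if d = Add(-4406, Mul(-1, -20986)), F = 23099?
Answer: Mul(5, Pow(1237, Rational(1, 2))) ≈ 175.85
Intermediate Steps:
d = 16580 (d = Add(-4406, 20986) = 16580)
Pow(Add(Add(-8754, F), d), Rational(1, 2)) = Pow(Add(Add(-8754, 23099), 16580), Rational(1, 2)) = Pow(Add(14345, 16580), Rational(1, 2)) = Pow(30925, Rational(1, 2)) = Mul(5, Pow(1237, Rational(1, 2)))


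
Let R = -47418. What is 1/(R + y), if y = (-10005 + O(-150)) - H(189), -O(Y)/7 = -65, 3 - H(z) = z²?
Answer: -1/21250 ≈ -4.7059e-5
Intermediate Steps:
H(z) = 3 - z²
O(Y) = 455 (O(Y) = -7*(-65) = 455)
y = 26168 (y = (-10005 + 455) - (3 - 1*189²) = -9550 - (3 - 1*35721) = -9550 - (3 - 35721) = -9550 - 1*(-35718) = -9550 + 35718 = 26168)
1/(R + y) = 1/(-47418 + 26168) = 1/(-21250) = -1/21250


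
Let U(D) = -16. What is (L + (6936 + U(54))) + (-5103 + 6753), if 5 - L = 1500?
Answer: 7075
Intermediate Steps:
L = -1495 (L = 5 - 1*1500 = 5 - 1500 = -1495)
(L + (6936 + U(54))) + (-5103 + 6753) = (-1495 + (6936 - 16)) + (-5103 + 6753) = (-1495 + 6920) + 1650 = 5425 + 1650 = 7075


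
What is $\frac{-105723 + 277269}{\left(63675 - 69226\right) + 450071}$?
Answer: $\frac{85773}{222260} \approx 0.38591$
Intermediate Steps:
$\frac{-105723 + 277269}{\left(63675 - 69226\right) + 450071} = \frac{171546}{\left(63675 - 69226\right) + 450071} = \frac{171546}{-5551 + 450071} = \frac{171546}{444520} = 171546 \cdot \frac{1}{444520} = \frac{85773}{222260}$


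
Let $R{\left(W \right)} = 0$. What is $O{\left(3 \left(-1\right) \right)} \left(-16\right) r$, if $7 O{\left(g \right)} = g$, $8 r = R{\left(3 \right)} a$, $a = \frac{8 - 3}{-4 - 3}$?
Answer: $0$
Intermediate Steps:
$a = - \frac{5}{7}$ ($a = \frac{5}{-7} = 5 \left(- \frac{1}{7}\right) = - \frac{5}{7} \approx -0.71429$)
$r = 0$ ($r = \frac{0 \left(- \frac{5}{7}\right)}{8} = \frac{1}{8} \cdot 0 = 0$)
$O{\left(g \right)} = \frac{g}{7}$
$O{\left(3 \left(-1\right) \right)} \left(-16\right) r = \frac{3 \left(-1\right)}{7} \left(-16\right) 0 = \frac{1}{7} \left(-3\right) \left(-16\right) 0 = \left(- \frac{3}{7}\right) \left(-16\right) 0 = \frac{48}{7} \cdot 0 = 0$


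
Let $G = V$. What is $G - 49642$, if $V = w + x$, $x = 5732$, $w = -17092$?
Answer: $-61002$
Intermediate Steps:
$V = -11360$ ($V = -17092 + 5732 = -11360$)
$G = -11360$
$G - 49642 = -11360 - 49642 = -61002$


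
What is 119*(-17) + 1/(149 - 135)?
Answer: -28321/14 ≈ -2022.9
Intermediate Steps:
119*(-17) + 1/(149 - 135) = -2023 + 1/14 = -28321/14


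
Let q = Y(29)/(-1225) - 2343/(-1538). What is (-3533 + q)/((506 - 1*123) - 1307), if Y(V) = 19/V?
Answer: 192950904997/50485003800 ≈ 3.8219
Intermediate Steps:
q = 83205853/54637450 (q = (19/29)/(-1225) - 2343/(-1538) = (19*(1/29))*(-1/1225) - 2343*(-1/1538) = (19/29)*(-1/1225) + 2343/1538 = -19/35525 + 2343/1538 = 83205853/54637450 ≈ 1.5229)
(-3533 + q)/((506 - 1*123) - 1307) = (-3533 + 83205853/54637450)/((506 - 1*123) - 1307) = -192950904997/(54637450*((506 - 123) - 1307)) = -192950904997/(54637450*(383 - 1307)) = -192950904997/54637450/(-924) = -192950904997/54637450*(-1/924) = 192950904997/50485003800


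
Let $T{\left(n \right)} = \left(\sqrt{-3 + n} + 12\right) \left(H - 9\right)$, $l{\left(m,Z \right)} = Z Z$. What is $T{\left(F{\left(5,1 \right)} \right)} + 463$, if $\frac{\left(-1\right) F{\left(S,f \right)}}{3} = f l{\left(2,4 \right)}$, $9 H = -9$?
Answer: $343 - 10 i \sqrt{51} \approx 343.0 - 71.414 i$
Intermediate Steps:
$H = -1$ ($H = \frac{1}{9} \left(-9\right) = -1$)
$l{\left(m,Z \right)} = Z^{2}$
$F{\left(S,f \right)} = - 48 f$ ($F{\left(S,f \right)} = - 3 f 4^{2} = - 3 f 16 = - 3 \cdot 16 f = - 48 f$)
$T{\left(n \right)} = -120 - 10 \sqrt{-3 + n}$ ($T{\left(n \right)} = \left(\sqrt{-3 + n} + 12\right) \left(-1 - 9\right) = \left(12 + \sqrt{-3 + n}\right) \left(-10\right) = -120 - 10 \sqrt{-3 + n}$)
$T{\left(F{\left(5,1 \right)} \right)} + 463 = \left(-120 - 10 \sqrt{-3 - 48}\right) + 463 = \left(-120 - 10 \sqrt{-51}\right) + 463 = \left(-120 - 10 i \sqrt{51}\right) + 463 = 343 - 10 i \sqrt{51}$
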